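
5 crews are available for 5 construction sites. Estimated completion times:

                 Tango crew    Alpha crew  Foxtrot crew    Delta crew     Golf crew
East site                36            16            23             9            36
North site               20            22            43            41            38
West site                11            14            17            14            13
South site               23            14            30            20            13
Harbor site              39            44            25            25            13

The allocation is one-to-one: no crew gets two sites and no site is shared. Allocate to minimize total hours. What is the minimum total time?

Min total: 73 hours

Treat this as an assignment problem: match each crew to one site.
Optimal: Tango crew→North site (20 hours), Alpha crew→South site (14 hours), Foxtrot crew→West site (17 hours), Delta crew→East site (9 hours), Golf crew→Harbor site (13 hours) — total 20+14+17+9+13 = 73 hours.
Min-entry greedy (repeatedly take the single cheapest remaining cell) gives 80 hours, worse by 7.
Next-best assignment: Tango crew→West site, Alpha crew→North site, Foxtrot crew→Harbor site, Delta crew→East site, Golf crew→South site = 80 hours.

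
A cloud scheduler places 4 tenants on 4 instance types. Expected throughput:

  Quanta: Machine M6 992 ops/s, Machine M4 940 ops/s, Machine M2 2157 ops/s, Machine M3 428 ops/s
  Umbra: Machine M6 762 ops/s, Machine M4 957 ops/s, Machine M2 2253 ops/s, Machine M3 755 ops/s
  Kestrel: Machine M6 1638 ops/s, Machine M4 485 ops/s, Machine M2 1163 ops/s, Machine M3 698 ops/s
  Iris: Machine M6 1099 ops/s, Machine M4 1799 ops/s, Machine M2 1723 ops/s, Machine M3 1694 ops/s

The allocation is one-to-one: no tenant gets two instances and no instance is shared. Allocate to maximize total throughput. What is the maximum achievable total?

Optimal: Quanta→Machine M4 (940 ops/s), Umbra→Machine M2 (2253 ops/s), Kestrel→Machine M6 (1638 ops/s), Iris→Machine M3 (1694 ops/s) — total 940+2253+1638+1694 = 6525 ops/s.
Column-greedy (each instance in turn goes to its best remaining tenant) gives 6118 ops/s, worse by 407.
Next-best assignment: Quanta→Machine M2, Umbra→Machine M4, Kestrel→Machine M6, Iris→Machine M3 = 6446 ops/s.

Max total: 6525 ops/s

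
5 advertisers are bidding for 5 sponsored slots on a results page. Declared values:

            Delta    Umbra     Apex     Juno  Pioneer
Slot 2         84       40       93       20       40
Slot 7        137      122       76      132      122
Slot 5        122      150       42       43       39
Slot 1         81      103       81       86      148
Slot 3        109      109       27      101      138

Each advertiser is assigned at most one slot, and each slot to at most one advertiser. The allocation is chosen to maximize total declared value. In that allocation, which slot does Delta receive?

Optimal: Delta→Slot 3 ($109), Umbra→Slot 5 ($150), Apex→Slot 2 ($93), Juno→Slot 7 ($132), Pioneer→Slot 1 ($148) — total 109+150+93+132+148 = $632.
Next-best assignment: Delta→Slot 7, Umbra→Slot 5, Apex→Slot 2, Juno→Slot 3, Pioneer→Slot 1 = $629.
No other one-to-one assignment exceeds $632.
Delta's own top slot is Slot 7 ($137), but forcing Delta→Slot 7 and reassigning the rest optimally gives only $629 — worse by 3.

Delta receives Slot 3.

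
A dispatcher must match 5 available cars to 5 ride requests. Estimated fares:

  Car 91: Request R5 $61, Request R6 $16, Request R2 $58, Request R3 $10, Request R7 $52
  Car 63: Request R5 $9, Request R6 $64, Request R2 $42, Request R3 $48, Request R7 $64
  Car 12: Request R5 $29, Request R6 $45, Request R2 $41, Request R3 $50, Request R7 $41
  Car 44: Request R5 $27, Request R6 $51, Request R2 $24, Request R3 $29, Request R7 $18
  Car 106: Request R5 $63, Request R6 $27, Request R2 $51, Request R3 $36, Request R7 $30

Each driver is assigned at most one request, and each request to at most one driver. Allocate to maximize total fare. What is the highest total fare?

Optimal: Car 91→Request R2 ($58), Car 63→Request R7 ($64), Car 12→Request R3 ($50), Car 44→Request R6 ($51), Car 106→Request R5 ($63) — total 58+64+50+51+63 = $286.
Next-best assignment: Car 91→Request R5, Car 63→Request R7, Car 12→Request R3, Car 44→Request R6, Car 106→Request R2 = $277.
No other one-to-one assignment exceeds $286.

Max total: $286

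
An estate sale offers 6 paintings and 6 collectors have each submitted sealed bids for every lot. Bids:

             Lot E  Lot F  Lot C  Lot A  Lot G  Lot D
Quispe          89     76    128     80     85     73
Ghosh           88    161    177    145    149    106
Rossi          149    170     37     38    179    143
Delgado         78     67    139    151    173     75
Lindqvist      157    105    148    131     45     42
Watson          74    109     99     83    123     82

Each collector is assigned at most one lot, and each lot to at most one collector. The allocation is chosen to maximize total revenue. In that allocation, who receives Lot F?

Optimal: Quispe→Lot C ($128), Ghosh→Lot F ($161), Rossi→Lot D ($143), Delgado→Lot A ($151), Lindqvist→Lot E ($157), Watson→Lot G ($123) — total 128+161+143+151+157+123 = $863.
Column-greedy (each lot in turn goes to its best remaining collector) gives $851, worse by 12.
Next-best assignment: Quispe→Lot C, Ghosh→Lot F, Rossi→Lot G, Delgado→Lot A, Lindqvist→Lot E, Watson→Lot D = $858.
Ghosh's own top lot is Lot C ($177), but forcing Ghosh→Lot C and reassigning the rest optimally gives only $851 — worse by 12.

Ghosh receives Lot F.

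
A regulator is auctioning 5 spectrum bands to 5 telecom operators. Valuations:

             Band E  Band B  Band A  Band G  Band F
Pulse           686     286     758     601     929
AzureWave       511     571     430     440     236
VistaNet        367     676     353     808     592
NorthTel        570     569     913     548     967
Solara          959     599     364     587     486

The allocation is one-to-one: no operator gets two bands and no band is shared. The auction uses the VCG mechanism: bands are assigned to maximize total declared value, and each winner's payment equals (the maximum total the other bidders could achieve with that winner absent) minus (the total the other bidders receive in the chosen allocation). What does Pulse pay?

Efficient allocation: Pulse→Band F ($929M), AzureWave→Band B ($571M), VistaNet→Band G ($808M), NorthTel→Band A ($913M), Solara→Band E ($959M); total welfare W = $4180M.
Pulse receives Band F at value $929M, so the others get W − 929 = $3251M.
Without Pulse: best allocation of the remaining 4 bidders over all 5 bands is AzureWave→Band B ($571M), VistaNet→Band G ($808M), NorthTel→Band F ($967M), Solara→Band E ($959M), total $3305M.
VCG payment = (others' best without Pulse) − (others' welfare with Pulse) = 3305 − 3251 = $54M.

Pulse pays $54M.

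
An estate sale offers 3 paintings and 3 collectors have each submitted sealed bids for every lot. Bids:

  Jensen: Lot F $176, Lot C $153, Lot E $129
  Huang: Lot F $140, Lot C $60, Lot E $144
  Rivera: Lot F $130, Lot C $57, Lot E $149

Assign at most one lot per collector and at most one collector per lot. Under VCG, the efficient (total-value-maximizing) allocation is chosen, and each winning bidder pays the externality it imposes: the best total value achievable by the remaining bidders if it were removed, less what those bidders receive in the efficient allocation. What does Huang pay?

Efficient allocation: Jensen→Lot C ($153), Huang→Lot F ($140), Rivera→Lot E ($149); total welfare W = $442.
Huang receives Lot F at value $140, so the others get W − 140 = $302.
Without Huang: best allocation of the remaining 2 bidders over all 3 lots is Jensen→Lot F ($176), Rivera→Lot E ($149), total $325.
VCG payment = (others' best without Huang) − (others' welfare with Huang) = 325 − 302 = $23.

Huang pays $23.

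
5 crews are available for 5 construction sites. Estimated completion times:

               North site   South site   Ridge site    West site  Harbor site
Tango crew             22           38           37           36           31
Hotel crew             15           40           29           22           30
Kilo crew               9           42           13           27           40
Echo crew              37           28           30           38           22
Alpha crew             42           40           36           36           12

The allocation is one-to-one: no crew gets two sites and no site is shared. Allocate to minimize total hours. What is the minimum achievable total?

This is a one-to-one assignment (minimum-cost bipartite matching).
Optimal: Tango crew→North site (22 hours), Hotel crew→West site (22 hours), Kilo crew→Ridge site (13 hours), Echo crew→South site (28 hours), Alpha crew→Harbor site (12 hours) — total 22+22+13+28+12 = 97 hours.
Min-entry greedy (repeatedly take the single cheapest remaining cell) gives 108 hours, worse by 11.
Next-best assignment: Tango crew→West site, Hotel crew→North site, Kilo crew→Ridge site, Echo crew→South site, Alpha crew→Harbor site = 104 hours.

Min total: 97 hours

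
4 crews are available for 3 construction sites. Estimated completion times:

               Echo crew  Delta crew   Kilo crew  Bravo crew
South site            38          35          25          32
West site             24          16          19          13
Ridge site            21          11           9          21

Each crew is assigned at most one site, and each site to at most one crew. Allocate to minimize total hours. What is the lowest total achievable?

Min total: 49 hours

This is a one-to-one assignment (minimum-cost bipartite matching).
Optimal: Kilo crew→South site (25 hours), Bravo crew→West site (13 hours), Delta crew→Ridge site (11 hours) — total 25+13+11 = 49 hours.
Row-greedy (each crew in turn takes its cheapest remaining site) gives 62 hours, worse by 13.
Next-best assignment: Delta crew→South site, Bravo crew→West site, Kilo crew→Ridge site = 57 hours.
Swapping Delta crew↔Bravo crew (Delta crew→West site 16 hours, Bravo crew→Ridge site 21 hours) adds 13.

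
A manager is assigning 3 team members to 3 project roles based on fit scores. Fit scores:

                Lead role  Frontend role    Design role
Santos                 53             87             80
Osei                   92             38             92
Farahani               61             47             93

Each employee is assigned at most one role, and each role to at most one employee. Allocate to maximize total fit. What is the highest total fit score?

Optimal: Santos→Frontend role (87 pts), Osei→Lead role (92 pts), Farahani→Design role (93 pts) — total 87+92+93 = 272 pts.
No other one-to-one assignment exceeds 272 pts.

Maximum total: 272 pts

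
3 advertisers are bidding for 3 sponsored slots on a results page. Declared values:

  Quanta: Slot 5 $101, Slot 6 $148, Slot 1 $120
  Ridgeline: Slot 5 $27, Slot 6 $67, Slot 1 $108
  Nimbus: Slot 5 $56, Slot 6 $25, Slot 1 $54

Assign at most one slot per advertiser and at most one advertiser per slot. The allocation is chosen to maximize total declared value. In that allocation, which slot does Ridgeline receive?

Ridgeline receives Slot 1.

This is a one-to-one assignment (maximum-weight bipartite matching).
Optimal: Quanta→Slot 6 ($148), Ridgeline→Slot 1 ($108), Nimbus→Slot 5 ($56) — total 148+108+56 = $312.
Column-greedy (each slot in turn goes to its best remaining advertiser) gives $222, worse by 90.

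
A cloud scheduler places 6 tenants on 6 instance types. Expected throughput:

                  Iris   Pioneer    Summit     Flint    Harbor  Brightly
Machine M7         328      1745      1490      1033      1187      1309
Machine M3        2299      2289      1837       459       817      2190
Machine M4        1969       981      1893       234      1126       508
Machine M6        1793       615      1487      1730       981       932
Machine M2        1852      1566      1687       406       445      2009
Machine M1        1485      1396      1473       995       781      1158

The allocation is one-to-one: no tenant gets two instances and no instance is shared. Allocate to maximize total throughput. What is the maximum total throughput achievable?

This is a one-to-one assignment (maximum-weight bipartite matching).
Optimal: Iris→Machine M4 (1969 ops/s), Pioneer→Machine M3 (2289 ops/s), Summit→Machine M1 (1473 ops/s), Flint→Machine M6 (1730 ops/s), Harbor→Machine M7 (1187 ops/s), Brightly→Machine M2 (2009 ops/s) — total 1969+2289+1473+1730+1187+2009 = 10657 ops/s.
Next-best assignment: Iris→Machine M1, Pioneer→Machine M3, Summit→Machine M4, Flint→Machine M6, Harbor→Machine M7, Brightly→Machine M2 = 10593 ops/s.

Maximum total: 10657 ops/s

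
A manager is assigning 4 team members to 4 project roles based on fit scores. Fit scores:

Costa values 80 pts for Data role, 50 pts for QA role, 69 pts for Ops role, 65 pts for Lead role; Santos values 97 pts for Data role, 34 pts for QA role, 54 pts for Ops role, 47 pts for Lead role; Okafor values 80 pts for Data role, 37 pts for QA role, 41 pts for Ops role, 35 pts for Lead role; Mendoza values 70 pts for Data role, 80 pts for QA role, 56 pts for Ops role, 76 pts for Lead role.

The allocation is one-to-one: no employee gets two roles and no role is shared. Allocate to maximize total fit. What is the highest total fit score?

Optimal: Costa→Lead role (65 pts), Santos→Data role (97 pts), Okafor→Ops role (41 pts), Mendoza→QA role (80 pts) — total 65+97+41+80 = 283 pts.
Column-greedy (each role in turn goes to its best remaining employee) gives 281 pts, worse by 2.

Maximum total: 283 pts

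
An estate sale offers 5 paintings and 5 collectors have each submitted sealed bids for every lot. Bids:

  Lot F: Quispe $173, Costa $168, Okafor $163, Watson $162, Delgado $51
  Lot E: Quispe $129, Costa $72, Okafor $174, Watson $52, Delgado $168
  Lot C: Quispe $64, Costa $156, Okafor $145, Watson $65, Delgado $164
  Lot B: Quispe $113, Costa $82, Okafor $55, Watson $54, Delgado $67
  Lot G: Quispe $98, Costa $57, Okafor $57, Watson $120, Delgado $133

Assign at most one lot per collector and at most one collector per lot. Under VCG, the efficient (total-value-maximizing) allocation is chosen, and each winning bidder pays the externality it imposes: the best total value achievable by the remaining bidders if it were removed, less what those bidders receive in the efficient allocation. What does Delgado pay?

Efficient allocation: Quispe→Lot B ($113), Costa→Lot F ($168), Okafor→Lot E ($174), Watson→Lot G ($120), Delgado→Lot C ($164); total welfare W = $739.
Delgado receives Lot C at value $164, so the others get W − 164 = $575.
Without Delgado: best allocation of the remaining 4 bidders over all 5 lots is Quispe→Lot F ($173), Costa→Lot C ($156), Okafor→Lot E ($174), Watson→Lot G ($120), total $623.
VCG payment = (others' best without Delgado) − (others' welfare with Delgado) = 623 − 575 = $48.

Delgado pays $48.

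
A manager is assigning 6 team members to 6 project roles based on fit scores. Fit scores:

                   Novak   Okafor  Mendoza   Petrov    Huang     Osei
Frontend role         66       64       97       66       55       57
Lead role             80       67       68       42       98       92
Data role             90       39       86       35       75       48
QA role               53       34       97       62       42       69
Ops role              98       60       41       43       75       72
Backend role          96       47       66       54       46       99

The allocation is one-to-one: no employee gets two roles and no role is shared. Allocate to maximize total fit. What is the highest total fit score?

Max total: 510 pts

This is a one-to-one assignment (maximum-weight bipartite matching).
Optimal: Novak→Data role (90 pts), Okafor→Ops role (60 pts), Mendoza→QA role (97 pts), Petrov→Frontend role (66 pts), Huang→Lead role (98 pts), Osei→Backend role (99 pts) — total 90+60+97+66+98+99 = 510 pts.
Row-greedy (each employee in turn takes its best remaining role) gives 498 pts, worse by 12.
No other one-to-one assignment exceeds 510 pts.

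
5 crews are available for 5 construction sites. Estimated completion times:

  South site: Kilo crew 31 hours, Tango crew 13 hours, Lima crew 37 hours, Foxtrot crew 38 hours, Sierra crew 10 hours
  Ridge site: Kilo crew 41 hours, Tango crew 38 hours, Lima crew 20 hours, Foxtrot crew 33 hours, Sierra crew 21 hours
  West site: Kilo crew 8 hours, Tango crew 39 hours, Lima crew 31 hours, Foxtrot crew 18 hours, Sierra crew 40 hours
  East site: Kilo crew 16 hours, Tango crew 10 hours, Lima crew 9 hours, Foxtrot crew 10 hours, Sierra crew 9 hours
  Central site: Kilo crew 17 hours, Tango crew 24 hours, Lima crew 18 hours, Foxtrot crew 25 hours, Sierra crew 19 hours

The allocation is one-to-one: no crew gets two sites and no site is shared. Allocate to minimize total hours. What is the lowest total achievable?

Optimal: Kilo crew→West site (8 hours), Tango crew→South site (13 hours), Lima crew→Ridge site (20 hours), Foxtrot crew→East site (10 hours), Sierra crew→Central site (19 hours) — total 8+13+20+10+19 = 70 hours.
Column-greedy (each site in turn goes to its cheapest remaining crew) gives 73 hours, worse by 3.

Minimum total: 70 hours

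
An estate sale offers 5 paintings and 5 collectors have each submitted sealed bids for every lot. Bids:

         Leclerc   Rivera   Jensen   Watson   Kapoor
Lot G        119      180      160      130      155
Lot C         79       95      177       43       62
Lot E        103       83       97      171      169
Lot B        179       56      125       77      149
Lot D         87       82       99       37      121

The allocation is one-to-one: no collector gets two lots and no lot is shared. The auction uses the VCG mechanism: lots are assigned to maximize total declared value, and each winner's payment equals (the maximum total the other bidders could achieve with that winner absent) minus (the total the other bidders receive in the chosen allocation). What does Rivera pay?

Efficient allocation: Leclerc→Lot B ($179), Rivera→Lot G ($180), Jensen→Lot C ($177), Watson→Lot E ($171), Kapoor→Lot D ($121); total welfare W = $828.
Rivera receives Lot G at value $180, so the others get W − 180 = $648.
Without Rivera: best allocation of the remaining 4 bidders over all 5 lots is Leclerc→Lot B ($179), Jensen→Lot C ($177), Watson→Lot E ($171), Kapoor→Lot G ($155), total $682.
VCG payment = (others' best without Rivera) − (others' welfare with Rivera) = 682 − 648 = $34.

Rivera pays $34.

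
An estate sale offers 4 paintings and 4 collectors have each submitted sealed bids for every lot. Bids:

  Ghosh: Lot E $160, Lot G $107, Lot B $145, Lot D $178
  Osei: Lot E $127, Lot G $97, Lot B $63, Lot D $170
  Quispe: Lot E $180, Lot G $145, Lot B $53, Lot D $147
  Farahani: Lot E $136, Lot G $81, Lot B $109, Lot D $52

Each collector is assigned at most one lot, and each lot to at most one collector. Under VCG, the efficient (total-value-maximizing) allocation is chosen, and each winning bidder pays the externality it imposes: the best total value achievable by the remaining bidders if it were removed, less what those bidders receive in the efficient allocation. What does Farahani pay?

Farahani pays $35.

Efficient allocation: Ghosh→Lot B ($145), Osei→Lot D ($170), Quispe→Lot G ($145), Farahani→Lot E ($136); total welfare W = $596.
Farahani receives Lot E at value $136, so the others get W − 136 = $460.
Without Farahani: best allocation of the remaining 3 bidders over all 4 lots is Ghosh→Lot B ($145), Osei→Lot D ($170), Quispe→Lot E ($180), total $495.
VCG payment = (others' best without Farahani) − (others' welfare with Farahani) = 495 − 460 = $35.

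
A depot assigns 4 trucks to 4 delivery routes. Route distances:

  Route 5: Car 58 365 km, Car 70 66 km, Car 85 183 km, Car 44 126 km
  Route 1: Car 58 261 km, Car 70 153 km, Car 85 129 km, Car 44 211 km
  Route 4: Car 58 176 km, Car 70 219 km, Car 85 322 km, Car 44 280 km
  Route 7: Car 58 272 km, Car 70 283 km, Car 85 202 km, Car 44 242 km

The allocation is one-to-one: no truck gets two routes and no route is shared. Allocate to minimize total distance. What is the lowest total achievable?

Minimum total: 613 km

This is a one-to-one assignment (minimum-cost bipartite matching).
Optimal: Car 58→Route 4 (176 km), Car 70→Route 5 (66 km), Car 85→Route 1 (129 km), Car 44→Route 7 (242 km) — total 176+66+129+242 = 613 km.
Next-best assignment: Car 58→Route 4, Car 70→Route 5, Car 85→Route 7, Car 44→Route 1 = 655 km.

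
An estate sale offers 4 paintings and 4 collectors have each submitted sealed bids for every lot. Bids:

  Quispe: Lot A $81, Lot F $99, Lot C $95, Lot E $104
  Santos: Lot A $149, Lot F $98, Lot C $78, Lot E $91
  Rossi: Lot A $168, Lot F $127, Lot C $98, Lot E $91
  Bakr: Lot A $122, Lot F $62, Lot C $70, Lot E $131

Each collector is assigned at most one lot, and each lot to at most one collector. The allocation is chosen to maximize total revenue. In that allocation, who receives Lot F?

Rossi receives Lot F.

Optimal: Quispe→Lot C ($95), Santos→Lot A ($149), Rossi→Lot F ($127), Bakr→Lot E ($131) — total 95+149+127+131 = $502.
Next-best assignment: Quispe→Lot C, Santos→Lot F, Rossi→Lot A, Bakr→Lot E = $492.
Rossi's own top lot is Lot A ($168), but forcing Rossi→Lot A and reassigning the rest optimally gives only $492 — worse by 10.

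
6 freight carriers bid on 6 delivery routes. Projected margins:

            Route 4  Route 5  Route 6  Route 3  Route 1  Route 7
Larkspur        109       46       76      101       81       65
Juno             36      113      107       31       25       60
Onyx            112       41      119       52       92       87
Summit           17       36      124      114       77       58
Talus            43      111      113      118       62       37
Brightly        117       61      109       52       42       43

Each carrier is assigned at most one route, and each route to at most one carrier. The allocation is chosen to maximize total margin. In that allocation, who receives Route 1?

Optimal: Larkspur→Route 1 ($81k), Juno→Route 5 ($113k), Onyx→Route 7 ($87k), Summit→Route 6 ($124k), Talus→Route 3 ($118k), Brightly→Route 4 ($117k) — total 81+113+87+124+118+117 = $640k.
Next-best assignment: Larkspur→Route 7, Juno→Route 5, Onyx→Route 1, Summit→Route 6, Talus→Route 3, Brightly→Route 4 = $629k.
Swapping Onyx↔Summit (Onyx→Route 6 $119k, Summit→Route 7 $58k) loses 34.
No other one-to-one assignment exceeds $640k.
Larkspur's own top route is Route 4 ($109k), but forcing Larkspur→Route 4 and reassigning the rest optimally gives only $613k — worse by 27.

Larkspur receives Route 1.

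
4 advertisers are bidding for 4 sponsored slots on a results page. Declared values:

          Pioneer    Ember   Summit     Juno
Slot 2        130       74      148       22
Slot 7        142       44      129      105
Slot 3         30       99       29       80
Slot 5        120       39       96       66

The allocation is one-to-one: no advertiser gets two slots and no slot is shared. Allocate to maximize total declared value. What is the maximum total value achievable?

Maximum total: $472

Optimal: Pioneer→Slot 5 ($120), Ember→Slot 3 ($99), Summit→Slot 2 ($148), Juno→Slot 7 ($105) — total 120+99+148+105 = $472.
Next-best assignment: Pioneer→Slot 7, Ember→Slot 3, Summit→Slot 2, Juno→Slot 5 = $455.
Swapping Pioneer↔Summit (Pioneer→Slot 2 $130, Summit→Slot 5 $96) loses 42.
Every other assignment is strictly worse.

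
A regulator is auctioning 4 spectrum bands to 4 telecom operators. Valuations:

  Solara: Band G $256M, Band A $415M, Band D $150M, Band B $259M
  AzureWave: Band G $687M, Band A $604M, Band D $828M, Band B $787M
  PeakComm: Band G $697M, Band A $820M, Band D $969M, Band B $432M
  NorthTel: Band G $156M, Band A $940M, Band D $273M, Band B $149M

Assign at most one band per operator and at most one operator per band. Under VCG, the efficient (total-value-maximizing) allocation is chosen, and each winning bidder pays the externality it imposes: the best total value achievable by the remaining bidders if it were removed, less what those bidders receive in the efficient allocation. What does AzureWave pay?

AzureWave pays $3M.

Efficient allocation: Solara→Band G ($256M), AzureWave→Band B ($787M), PeakComm→Band D ($969M), NorthTel→Band A ($940M); total welfare W = $2952M.
AzureWave receives Band B at value $787M, so the others get W − 787 = $2165M.
Without AzureWave: best allocation of the remaining 3 bidders over all 4 bands is Solara→Band B ($259M), PeakComm→Band D ($969M), NorthTel→Band A ($940M), total $2168M.
VCG payment = (others' best without AzureWave) − (others' welfare with AzureWave) = 2168 − 2165 = $3M.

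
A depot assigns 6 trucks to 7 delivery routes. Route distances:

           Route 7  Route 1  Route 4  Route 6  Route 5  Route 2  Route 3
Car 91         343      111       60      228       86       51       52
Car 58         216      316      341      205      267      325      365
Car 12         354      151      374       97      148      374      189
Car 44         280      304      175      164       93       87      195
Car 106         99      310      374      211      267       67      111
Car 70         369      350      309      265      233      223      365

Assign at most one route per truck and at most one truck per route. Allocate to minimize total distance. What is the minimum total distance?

Min total: 800 km

Optimal: Car 91→Route 4 (60 km), Car 58→Route 7 (216 km), Car 12→Route 6 (97 km), Car 44→Route 5 (93 km), Car 106→Route 3 (111 km), Car 70→Route 2 (223 km) — total 60+216+97+93+111+223 = 800 km.
Row-greedy (each truck in turn takes its cheapest remaining route) gives 1028 km, worse by 228.
Next-best assignment: Car 91→Route 4, Car 58→Route 7, Car 12→Route 6, Car 44→Route 2, Car 106→Route 3, Car 70→Route 5 = 804 km.
Swapping Car 70↔Car 12 (Car 70→Route 6 265 km, Car 12→Route 2 374 km) adds 319.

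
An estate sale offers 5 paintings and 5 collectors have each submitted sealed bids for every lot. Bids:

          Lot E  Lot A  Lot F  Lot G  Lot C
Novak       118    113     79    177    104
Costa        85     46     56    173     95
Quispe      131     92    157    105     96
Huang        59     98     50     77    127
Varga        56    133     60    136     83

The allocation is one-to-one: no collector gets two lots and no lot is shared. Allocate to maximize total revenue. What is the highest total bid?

Max total: $708

This is a one-to-one assignment (maximum-weight bipartite matching).
Optimal: Novak→Lot E ($118), Costa→Lot G ($173), Quispe→Lot F ($157), Huang→Lot C ($127), Varga→Lot A ($133) — total 118+173+157+127+133 = $708.
Max-entry greedy (repeatedly take the single best remaining cell) gives $679, worse by 29.
Swapping Varga↔Quispe (Varga→Lot F $60, Quispe→Lot A $92) loses 138.
No other one-to-one assignment exceeds $708.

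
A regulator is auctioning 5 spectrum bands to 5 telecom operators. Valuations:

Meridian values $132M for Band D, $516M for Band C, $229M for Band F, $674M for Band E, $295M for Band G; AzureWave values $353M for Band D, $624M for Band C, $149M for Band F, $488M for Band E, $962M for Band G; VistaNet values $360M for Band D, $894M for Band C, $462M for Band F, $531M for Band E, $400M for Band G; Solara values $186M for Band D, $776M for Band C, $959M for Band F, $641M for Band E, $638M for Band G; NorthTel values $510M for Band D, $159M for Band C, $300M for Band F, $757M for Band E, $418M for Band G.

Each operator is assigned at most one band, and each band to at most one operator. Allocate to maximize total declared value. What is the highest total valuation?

Max total: $3999M

Optimal: Meridian→Band E ($674M), AzureWave→Band G ($962M), VistaNet→Band C ($894M), Solara→Band F ($959M), NorthTel→Band D ($510M) — total 674+962+894+959+510 = $3999M.
Max-entry greedy (repeatedly take the single best remaining cell) gives $3704M, worse by 295.
Swapping Solara↔NorthTel (Solara→Band D $186M, NorthTel→Band F $300M) loses 983.
Checked against all permutations: $3999M is optimal.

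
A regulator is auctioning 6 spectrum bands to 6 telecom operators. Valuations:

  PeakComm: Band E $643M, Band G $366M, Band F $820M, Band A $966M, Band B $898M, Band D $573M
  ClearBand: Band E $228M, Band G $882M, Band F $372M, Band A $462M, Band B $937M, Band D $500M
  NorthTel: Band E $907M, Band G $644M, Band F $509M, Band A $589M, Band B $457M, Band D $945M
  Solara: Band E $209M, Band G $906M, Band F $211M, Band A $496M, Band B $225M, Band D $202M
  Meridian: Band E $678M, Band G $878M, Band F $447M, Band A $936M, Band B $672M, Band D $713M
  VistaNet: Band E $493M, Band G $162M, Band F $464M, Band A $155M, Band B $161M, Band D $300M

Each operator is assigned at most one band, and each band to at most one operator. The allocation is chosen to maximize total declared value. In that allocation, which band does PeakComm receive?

PeakComm receives Band F.

Optimal: PeakComm→Band F ($820M), ClearBand→Band B ($937M), NorthTel→Band D ($945M), Solara→Band G ($906M), Meridian→Band A ($936M), VistaNet→Band E ($493M) — total 820+937+945+906+936+493 = $5037M.
Swapping NorthTel↔ClearBand (NorthTel→Band B $457M, ClearBand→Band D $500M) loses 925.
Checked against all permutations: $5037M is optimal.
PeakComm's own top band is Band A ($966M), but forcing PeakComm→Band A and reassigning the rest optimally gives only $4896M — worse by 141.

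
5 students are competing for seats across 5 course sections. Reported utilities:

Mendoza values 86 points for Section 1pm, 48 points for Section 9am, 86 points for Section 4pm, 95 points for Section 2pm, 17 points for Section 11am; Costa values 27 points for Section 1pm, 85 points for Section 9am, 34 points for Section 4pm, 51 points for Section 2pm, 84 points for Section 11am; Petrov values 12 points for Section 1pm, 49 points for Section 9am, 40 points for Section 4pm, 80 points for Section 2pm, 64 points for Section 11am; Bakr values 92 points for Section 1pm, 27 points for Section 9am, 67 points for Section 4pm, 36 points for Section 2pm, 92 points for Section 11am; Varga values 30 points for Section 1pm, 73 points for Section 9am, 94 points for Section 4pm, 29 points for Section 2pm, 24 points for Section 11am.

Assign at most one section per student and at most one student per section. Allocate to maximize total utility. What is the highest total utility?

Optimal: Mendoza→Section 1pm (86 points), Costa→Section 9am (85 points), Petrov→Section 2pm (80 points), Bakr→Section 11am (92 points), Varga→Section 4pm (94 points) — total 86+85+80+92+94 = 437 points.
Max-entry greedy (repeatedly take the single best remaining cell) gives 430 points, worse by 7.
Next-best assignment: Mendoza→Section 2pm, Costa→Section 9am, Petrov→Section 11am, Bakr→Section 1pm, Varga→Section 4pm = 430 points.
Swapping Petrov↔Varga (Petrov→Section 4pm 40 points, Varga→Section 2pm 29 points) loses 105.
Checked against all permutations: 437 points is optimal.

Maximum total: 437 points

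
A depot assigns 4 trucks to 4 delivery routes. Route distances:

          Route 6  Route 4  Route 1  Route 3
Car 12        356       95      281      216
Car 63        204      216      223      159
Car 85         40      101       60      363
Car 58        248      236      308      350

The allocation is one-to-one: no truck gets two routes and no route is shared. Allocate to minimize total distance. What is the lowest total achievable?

Minimum total: 562 km

This is a one-to-one assignment (minimum-cost bipartite matching).
Optimal: Car 12→Route 4 (95 km), Car 63→Route 3 (159 km), Car 85→Route 1 (60 km), Car 58→Route 6 (248 km) — total 95+159+60+248 = 562 km.
Next-best assignment: Car 12→Route 4, Car 63→Route 3, Car 85→Route 6, Car 58→Route 1 = 602 km.
Checked against all permutations: 562 km is optimal.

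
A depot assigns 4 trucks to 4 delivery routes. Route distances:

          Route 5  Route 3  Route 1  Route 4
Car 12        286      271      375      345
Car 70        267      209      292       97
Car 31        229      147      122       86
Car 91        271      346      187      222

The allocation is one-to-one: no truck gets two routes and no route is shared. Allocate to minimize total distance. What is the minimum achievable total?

Min total: 717 km

This is the linear assignment problem.
Optimal: Car 12→Route 5 (286 km), Car 70→Route 4 (97 km), Car 31→Route 3 (147 km), Car 91→Route 1 (187 km) — total 286+97+147+187 = 717 km.
Row-greedy (each truck in turn takes its cheapest remaining route) gives 761 km, worse by 44.
Next-best assignment: Car 12→Route 3, Car 70→Route 4, Car 31→Route 1, Car 91→Route 5 = 761 km.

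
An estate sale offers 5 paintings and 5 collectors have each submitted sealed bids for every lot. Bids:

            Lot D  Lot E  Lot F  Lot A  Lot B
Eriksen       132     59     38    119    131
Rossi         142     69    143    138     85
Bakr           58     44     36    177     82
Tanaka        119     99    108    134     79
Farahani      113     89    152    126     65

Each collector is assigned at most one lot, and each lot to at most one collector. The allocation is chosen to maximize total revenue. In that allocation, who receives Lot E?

Optimal: Eriksen→Lot B ($131), Rossi→Lot D ($142), Bakr→Lot A ($177), Tanaka→Lot E ($99), Farahani→Lot F ($152) — total 131+142+177+99+152 = $701.
Row-greedy (each collector in turn takes its best remaining lot) gives $616, worse by 85.
Next-best assignment: Eriksen→Lot B, Rossi→Lot F, Bakr→Lot A, Tanaka→Lot E, Farahani→Lot D = $663.
Tanaka's own top lot is Lot A ($134), but forcing Tanaka→Lot A and reassigning the rest optimally gives only $603 — worse by 98.

Tanaka receives Lot E.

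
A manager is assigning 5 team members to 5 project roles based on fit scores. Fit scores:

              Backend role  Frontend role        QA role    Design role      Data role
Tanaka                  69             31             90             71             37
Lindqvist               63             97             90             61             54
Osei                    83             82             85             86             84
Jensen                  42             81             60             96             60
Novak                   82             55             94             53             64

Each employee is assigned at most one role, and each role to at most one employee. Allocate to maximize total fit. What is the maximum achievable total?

Maximum total: 449 pts

Optimal: Tanaka→QA role (90 pts), Lindqvist→Frontend role (97 pts), Osei→Data role (84 pts), Jensen→Design role (96 pts), Novak→Backend role (82 pts) — total 90+97+84+96+82 = 449 pts.
Column-greedy (each role in turn goes to its best remaining employee) gives 407 pts, worse by 42.
Next-best assignment: Tanaka→Backend role, Lindqvist→Frontend role, Osei→Data role, Jensen→Design role, Novak→QA role = 440 pts.
No other one-to-one assignment exceeds 449 pts.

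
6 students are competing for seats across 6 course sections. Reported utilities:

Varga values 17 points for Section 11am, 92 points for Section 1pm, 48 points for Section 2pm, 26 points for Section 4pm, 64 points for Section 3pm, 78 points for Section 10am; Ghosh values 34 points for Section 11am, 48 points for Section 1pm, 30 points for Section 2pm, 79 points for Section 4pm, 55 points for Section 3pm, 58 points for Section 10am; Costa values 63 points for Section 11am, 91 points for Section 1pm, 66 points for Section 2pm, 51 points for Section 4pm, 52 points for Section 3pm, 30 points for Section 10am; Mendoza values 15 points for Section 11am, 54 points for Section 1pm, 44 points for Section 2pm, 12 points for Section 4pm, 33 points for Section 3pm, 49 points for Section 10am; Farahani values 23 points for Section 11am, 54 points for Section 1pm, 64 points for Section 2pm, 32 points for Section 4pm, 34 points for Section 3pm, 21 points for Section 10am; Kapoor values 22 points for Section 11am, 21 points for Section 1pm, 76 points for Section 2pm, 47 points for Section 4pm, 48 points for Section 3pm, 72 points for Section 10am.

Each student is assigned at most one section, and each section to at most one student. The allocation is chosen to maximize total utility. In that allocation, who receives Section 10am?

Kapoor receives Section 10am.

Optimal: Varga→Section 1pm (92 points), Ghosh→Section 4pm (79 points), Costa→Section 11am (63 points), Mendoza→Section 3pm (33 points), Farahani→Section 2pm (64 points), Kapoor→Section 10am (72 points) — total 92+79+63+33+64+72 = 403 points.
Column-greedy (each section in turn goes to its best remaining student) gives 393 points, worse by 10.
Next-best assignment: Varga→Section 3pm, Ghosh→Section 4pm, Costa→Section 11am, Mendoza→Section 1pm, Farahani→Section 2pm, Kapoor→Section 10am = 396 points.
No other one-to-one assignment exceeds 403 points.
Kapoor's own top section is Section 2pm (76 points), but forcing Kapoor→Section 2pm and reassigning the rest optimally gives only 393 points — worse by 10.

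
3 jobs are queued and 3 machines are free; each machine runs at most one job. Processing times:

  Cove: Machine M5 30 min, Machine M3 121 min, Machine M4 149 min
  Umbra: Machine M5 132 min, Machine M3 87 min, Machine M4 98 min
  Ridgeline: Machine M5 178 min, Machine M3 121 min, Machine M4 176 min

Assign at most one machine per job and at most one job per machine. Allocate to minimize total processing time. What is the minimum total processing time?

Min total: 249 min

This is the linear assignment problem.
Optimal: Cove→Machine M5 (30 min), Umbra→Machine M4 (98 min), Ridgeline→Machine M3 (121 min) — total 30+98+121 = 249 min.
Min-entry greedy (repeatedly take the single cheapest remaining cell) gives 293 min, worse by 44.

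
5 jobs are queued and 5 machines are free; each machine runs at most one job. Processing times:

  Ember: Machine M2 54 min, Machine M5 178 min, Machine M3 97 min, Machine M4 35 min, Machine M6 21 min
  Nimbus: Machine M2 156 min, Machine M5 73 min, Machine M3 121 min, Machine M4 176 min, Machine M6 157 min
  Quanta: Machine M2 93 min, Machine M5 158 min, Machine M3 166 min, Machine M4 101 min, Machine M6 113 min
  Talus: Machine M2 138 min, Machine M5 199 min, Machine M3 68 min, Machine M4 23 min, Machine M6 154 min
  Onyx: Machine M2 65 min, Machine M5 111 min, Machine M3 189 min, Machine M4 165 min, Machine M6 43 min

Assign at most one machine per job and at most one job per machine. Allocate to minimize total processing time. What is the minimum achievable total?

Min total: 312 min

Treat this as an assignment problem: match each job to one machine.
Optimal: Ember→Machine M4 (35 min), Nimbus→Machine M5 (73 min), Quanta→Machine M2 (93 min), Talus→Machine M3 (68 min), Onyx→Machine M6 (43 min) — total 35+73+93+68+43 = 312 min.
Min-entry greedy (repeatedly take the single cheapest remaining cell) gives 348 min, worse by 36.
Swapping Ember↔Nimbus (Ember→Machine M5 178 min, Nimbus→Machine M4 176 min) adds 246.
Every other assignment is strictly worse.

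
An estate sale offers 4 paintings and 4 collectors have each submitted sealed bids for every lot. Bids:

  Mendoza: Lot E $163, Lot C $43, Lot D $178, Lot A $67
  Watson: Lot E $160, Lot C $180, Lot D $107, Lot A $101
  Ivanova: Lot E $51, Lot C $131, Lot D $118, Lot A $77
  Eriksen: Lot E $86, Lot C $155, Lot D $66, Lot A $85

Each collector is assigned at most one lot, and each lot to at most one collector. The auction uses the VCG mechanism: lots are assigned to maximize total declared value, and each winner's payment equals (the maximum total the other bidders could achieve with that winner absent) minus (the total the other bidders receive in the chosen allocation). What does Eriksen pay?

Eriksen pays $54.

Efficient allocation: Mendoza→Lot D ($178), Watson→Lot E ($160), Ivanova→Lot A ($77), Eriksen→Lot C ($155); total welfare W = $570.
Eriksen receives Lot C at value $155, so the others get W − 155 = $415.
Without Eriksen: best allocation of the remaining 3 bidders over all 4 lots is Mendoza→Lot D ($178), Watson→Lot E ($160), Ivanova→Lot C ($131), total $469.
VCG payment = (others' best without Eriksen) − (others' welfare with Eriksen) = 469 − 415 = $54.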